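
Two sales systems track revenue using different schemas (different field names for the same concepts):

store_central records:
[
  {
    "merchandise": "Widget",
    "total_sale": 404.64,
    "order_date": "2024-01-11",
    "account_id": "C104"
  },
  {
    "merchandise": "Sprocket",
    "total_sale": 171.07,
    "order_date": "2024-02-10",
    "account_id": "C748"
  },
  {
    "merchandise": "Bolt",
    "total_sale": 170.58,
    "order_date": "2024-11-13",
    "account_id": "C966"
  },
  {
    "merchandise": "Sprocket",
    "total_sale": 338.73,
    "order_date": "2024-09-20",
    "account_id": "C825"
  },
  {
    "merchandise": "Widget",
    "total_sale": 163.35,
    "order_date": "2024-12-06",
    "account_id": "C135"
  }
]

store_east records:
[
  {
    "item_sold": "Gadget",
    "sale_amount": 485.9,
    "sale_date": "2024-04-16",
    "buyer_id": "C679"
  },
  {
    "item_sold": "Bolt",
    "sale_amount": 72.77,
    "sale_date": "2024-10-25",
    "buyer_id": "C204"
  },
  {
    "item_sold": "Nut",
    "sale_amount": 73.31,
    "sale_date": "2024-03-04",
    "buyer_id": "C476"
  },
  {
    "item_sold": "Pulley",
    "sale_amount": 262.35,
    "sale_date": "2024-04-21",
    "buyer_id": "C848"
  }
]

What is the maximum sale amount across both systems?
485.9

Reconcile: "total_sale" (store_central) = "sale_amount" (store_east) = sale amount

Maximum in store_central: 404.64
Maximum in store_east: 485.9

Overall maximum: max(404.64, 485.9) = 485.9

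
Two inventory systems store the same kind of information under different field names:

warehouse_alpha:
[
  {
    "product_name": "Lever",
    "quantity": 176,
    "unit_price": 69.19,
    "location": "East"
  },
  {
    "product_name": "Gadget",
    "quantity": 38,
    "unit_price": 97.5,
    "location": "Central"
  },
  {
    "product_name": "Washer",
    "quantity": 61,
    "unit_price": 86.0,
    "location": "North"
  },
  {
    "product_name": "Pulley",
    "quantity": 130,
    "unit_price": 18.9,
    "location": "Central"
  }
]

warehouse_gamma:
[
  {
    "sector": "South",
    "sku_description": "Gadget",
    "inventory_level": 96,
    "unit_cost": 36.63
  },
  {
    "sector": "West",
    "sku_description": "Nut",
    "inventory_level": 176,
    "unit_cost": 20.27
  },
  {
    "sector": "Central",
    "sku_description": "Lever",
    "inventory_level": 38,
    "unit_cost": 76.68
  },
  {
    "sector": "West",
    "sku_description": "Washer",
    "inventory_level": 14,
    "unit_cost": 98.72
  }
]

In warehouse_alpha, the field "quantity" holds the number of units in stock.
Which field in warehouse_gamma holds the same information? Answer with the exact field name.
inventory_level

In warehouse_alpha, "quantity" holds the number of units in stock.
The fields in warehouse_gamma are: "sector", "sku_description", "inventory_level", "unit_cost".
"inventory_level" is the match: the name refers to the same concept and its values are whole-number counts (e.g. 96, 176).
The other fields ("sector", "sku_description", "unit_cost") hold different kinds of data.

So "quantity" in warehouse_alpha corresponds to "inventory_level" in warehouse_gamma.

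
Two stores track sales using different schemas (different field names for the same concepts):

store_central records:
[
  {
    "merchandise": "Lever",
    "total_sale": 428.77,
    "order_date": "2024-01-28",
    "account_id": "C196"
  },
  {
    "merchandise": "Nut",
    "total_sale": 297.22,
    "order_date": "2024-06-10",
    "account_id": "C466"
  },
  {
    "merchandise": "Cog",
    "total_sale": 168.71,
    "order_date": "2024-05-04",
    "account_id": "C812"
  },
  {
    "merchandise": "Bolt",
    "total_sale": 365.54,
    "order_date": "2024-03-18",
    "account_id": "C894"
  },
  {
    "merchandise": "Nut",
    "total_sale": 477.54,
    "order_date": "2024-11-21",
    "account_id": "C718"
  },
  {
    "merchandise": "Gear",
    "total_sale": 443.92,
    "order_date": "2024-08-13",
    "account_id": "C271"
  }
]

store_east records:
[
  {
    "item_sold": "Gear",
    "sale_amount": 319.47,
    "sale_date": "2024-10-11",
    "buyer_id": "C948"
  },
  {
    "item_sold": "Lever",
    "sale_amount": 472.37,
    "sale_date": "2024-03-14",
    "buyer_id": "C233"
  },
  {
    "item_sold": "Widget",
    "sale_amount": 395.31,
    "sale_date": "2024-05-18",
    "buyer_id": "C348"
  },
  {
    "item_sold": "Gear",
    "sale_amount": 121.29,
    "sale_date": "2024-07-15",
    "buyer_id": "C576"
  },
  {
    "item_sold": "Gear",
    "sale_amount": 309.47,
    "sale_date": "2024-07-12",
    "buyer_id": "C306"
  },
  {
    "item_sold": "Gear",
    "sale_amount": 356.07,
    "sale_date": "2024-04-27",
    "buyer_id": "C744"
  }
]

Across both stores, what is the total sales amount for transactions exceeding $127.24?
4034.39

Schema mapping: "total_sale" (store_central) = "sale_amount" (store_east) = sale amount

Sum of sales > $127.24 in store_central: 2181.7
Sum of sales > $127.24 in store_east: 1852.69

Total: 2181.7 + 1852.69 = 4034.39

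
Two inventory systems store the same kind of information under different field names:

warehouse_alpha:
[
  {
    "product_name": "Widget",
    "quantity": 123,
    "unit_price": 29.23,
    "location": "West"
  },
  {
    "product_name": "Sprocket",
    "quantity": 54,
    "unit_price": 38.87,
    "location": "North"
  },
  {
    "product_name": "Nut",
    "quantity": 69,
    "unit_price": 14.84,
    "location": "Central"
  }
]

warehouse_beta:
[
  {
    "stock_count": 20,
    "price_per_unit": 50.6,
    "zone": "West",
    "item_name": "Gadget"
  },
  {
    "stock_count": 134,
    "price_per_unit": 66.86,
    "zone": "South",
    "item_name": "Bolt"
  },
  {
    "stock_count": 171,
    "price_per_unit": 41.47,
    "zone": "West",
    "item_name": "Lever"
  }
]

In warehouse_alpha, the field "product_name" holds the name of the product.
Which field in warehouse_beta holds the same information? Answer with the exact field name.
item_name

In warehouse_alpha, "product_name" holds the name of the product.
The fields in warehouse_beta are: "stock_count", "price_per_unit", "zone", "item_name".
"item_name" is the match: the name refers to the same concept and its values are product-name strings (e.g. 'Bolt', 'Gadget').
The other fields ("stock_count", "price_per_unit", "zone") hold different kinds of data.

So "product_name" in warehouse_alpha corresponds to "item_name" in warehouse_beta.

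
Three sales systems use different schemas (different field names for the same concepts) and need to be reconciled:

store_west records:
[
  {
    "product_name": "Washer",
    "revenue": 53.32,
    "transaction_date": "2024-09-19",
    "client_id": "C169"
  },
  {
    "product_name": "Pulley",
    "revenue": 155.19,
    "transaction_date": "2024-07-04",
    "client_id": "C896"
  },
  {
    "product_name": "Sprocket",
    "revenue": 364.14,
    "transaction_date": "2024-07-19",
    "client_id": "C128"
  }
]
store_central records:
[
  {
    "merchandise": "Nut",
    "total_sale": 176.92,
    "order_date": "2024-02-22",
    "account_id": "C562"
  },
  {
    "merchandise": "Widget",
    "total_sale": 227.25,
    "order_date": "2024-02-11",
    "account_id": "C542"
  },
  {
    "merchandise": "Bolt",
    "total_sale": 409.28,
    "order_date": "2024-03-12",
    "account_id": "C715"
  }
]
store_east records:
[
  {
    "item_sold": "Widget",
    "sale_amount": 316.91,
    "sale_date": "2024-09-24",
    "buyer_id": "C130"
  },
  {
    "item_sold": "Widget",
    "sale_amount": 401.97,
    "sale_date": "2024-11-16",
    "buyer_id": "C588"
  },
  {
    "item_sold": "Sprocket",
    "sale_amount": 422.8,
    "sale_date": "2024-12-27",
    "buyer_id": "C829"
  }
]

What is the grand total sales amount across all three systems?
2527.78

Schema reconciliation - all amount fields map to sale amount:

store_west (revenue): 572.65
store_central (total_sale): 813.45
store_east (sale_amount): 1141.68

Grand total: 2527.78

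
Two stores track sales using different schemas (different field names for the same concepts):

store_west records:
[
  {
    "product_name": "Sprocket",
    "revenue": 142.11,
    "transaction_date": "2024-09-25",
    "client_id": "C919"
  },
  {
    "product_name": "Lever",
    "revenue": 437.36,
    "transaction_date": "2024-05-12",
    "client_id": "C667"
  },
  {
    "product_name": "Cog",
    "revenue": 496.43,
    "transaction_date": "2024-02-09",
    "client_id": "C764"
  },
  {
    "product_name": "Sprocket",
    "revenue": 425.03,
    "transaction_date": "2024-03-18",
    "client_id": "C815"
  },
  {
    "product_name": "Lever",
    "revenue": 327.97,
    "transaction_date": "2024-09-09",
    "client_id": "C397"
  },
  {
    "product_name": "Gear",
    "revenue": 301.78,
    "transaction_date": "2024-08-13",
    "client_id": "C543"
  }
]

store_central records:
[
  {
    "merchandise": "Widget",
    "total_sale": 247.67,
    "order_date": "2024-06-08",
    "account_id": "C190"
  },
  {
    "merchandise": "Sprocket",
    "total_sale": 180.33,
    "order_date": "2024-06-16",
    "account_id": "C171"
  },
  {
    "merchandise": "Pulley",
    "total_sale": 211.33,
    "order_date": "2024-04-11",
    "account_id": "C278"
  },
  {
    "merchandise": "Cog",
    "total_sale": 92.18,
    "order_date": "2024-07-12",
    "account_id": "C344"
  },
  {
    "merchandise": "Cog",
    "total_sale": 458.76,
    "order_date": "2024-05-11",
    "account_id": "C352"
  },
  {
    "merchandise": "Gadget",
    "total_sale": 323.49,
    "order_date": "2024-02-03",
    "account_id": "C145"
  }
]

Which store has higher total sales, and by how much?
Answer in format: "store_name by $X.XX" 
store_west by $616.92

Schema mapping: "revenue" (store_west) = "total_sale" (store_central) = sale amount

Total for store_west: 2130.68
Total for store_central: 1513.76

Difference: |2130.68 - 1513.76| = 616.92
store_west has higher sales by $616.92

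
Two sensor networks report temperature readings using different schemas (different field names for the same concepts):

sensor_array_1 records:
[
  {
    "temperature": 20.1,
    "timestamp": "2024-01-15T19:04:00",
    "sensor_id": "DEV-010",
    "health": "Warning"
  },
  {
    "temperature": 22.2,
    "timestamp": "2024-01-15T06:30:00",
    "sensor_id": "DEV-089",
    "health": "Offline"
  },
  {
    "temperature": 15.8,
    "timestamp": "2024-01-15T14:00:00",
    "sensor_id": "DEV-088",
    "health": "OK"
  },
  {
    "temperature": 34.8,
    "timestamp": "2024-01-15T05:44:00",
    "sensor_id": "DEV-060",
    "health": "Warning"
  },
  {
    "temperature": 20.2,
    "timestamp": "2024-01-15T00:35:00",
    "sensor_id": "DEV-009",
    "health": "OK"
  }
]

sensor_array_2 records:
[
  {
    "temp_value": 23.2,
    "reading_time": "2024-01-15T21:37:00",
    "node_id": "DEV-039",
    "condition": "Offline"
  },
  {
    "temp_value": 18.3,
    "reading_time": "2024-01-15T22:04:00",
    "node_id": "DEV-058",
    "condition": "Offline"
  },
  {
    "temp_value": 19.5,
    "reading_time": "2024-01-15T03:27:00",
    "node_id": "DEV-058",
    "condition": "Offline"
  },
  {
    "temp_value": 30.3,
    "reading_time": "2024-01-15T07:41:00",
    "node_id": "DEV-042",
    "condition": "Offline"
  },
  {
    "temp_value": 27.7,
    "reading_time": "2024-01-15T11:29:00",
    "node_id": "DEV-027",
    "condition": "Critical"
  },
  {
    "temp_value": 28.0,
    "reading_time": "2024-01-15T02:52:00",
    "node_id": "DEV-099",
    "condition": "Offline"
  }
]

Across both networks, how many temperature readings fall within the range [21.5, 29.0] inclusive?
4

Schema mapping: "temperature" (sensor_array_1) = "temp_value" (sensor_array_2) = temperature

Readings in [21.5, 29.0] from sensor_array_1: 1
Readings in [21.5, 29.0] from sensor_array_2: 3

Total count: 1 + 3 = 4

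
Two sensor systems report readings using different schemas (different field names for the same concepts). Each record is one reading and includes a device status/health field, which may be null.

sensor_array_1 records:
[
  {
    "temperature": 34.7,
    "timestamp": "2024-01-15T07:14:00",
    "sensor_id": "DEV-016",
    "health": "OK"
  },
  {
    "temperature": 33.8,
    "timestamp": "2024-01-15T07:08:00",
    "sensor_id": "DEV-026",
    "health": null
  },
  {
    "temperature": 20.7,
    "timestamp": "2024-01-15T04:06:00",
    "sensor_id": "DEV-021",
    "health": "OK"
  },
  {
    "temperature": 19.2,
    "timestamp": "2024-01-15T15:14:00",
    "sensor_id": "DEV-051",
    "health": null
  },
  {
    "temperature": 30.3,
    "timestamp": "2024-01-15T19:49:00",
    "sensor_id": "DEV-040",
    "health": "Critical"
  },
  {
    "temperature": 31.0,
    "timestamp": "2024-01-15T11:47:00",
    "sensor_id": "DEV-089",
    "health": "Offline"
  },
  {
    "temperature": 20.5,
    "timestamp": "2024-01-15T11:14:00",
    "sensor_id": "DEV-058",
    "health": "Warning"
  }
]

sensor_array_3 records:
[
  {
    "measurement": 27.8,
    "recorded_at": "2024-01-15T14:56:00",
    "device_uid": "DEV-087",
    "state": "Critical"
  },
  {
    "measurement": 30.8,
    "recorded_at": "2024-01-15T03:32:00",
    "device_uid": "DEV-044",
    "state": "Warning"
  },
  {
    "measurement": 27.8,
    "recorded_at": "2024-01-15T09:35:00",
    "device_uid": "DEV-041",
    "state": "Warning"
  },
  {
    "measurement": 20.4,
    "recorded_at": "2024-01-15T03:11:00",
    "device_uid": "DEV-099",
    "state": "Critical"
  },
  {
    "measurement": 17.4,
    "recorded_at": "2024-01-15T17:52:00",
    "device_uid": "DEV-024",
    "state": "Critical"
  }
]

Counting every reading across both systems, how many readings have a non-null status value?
10

Schema mapping: "health" (sensor_array_1) = "state" (sensor_array_3) = status

Non-null in sensor_array_1: 5
Non-null in sensor_array_3: 5

Total non-null: 5 + 5 = 10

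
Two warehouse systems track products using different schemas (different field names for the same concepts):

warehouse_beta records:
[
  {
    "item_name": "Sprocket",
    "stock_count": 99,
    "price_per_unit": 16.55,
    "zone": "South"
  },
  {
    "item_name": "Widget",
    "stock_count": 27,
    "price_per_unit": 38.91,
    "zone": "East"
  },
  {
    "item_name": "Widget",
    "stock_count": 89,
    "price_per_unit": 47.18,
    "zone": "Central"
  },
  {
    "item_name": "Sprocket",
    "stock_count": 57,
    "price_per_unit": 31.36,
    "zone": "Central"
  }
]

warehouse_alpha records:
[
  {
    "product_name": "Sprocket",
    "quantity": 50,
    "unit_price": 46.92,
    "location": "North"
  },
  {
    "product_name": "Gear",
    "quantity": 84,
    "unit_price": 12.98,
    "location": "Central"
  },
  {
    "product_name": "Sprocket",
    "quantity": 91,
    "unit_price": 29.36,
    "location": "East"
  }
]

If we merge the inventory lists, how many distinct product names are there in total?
3

Schema mapping: "item_name" (warehouse_beta) = "product_name" (warehouse_alpha) = product name

Products in warehouse_beta: ['Sprocket', 'Widget']
Products in warehouse_alpha: ['Gear', 'Sprocket']

Union (unique products): ['Gear', 'Sprocket', 'Widget']
Count: 3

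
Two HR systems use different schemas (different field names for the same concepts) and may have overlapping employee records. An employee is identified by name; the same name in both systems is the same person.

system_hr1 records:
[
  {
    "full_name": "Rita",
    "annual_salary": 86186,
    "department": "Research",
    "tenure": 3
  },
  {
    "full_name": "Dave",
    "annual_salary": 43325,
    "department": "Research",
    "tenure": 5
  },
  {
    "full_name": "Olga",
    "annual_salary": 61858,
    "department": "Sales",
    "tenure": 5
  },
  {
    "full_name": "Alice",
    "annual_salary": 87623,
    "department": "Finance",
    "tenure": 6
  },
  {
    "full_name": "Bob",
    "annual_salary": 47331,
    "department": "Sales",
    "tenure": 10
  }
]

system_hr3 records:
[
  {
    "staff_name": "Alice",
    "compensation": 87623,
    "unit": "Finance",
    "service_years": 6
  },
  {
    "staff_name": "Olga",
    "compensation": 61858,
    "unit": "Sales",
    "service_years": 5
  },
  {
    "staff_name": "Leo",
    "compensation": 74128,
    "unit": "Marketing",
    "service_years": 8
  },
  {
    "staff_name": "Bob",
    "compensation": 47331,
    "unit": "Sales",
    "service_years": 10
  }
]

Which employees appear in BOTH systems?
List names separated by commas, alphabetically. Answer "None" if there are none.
Alice, Bob, Olga

Schema mapping: "full_name" (system_hr1) = "staff_name" (system_hr3) = employee name

Names in system_hr1: ['Alice', 'Bob', 'Dave', 'Olga', 'Rita']
Names in system_hr3: ['Alice', 'Bob', 'Leo', 'Olga']

Intersection: ['Alice', 'Bob', 'Olga']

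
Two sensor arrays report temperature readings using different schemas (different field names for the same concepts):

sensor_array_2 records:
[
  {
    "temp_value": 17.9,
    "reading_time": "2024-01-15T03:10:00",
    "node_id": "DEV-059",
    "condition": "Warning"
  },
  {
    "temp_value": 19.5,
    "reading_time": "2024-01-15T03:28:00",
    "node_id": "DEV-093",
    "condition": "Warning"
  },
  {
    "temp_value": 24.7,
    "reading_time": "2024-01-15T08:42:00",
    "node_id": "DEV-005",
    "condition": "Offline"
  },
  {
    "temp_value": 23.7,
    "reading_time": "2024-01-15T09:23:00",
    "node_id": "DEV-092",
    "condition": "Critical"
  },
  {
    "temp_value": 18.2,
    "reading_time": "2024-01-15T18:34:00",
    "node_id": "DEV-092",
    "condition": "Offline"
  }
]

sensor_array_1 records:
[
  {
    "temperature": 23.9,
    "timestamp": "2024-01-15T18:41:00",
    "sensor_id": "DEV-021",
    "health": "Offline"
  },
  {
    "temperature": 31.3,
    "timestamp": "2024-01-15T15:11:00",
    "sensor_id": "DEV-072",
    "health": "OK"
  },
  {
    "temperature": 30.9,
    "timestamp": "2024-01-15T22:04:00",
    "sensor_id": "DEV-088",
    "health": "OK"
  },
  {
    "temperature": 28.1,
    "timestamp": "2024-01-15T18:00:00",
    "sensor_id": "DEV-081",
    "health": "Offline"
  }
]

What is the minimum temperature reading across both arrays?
17.9

Schema mapping: "temp_value" (sensor_array_2) = "temperature" (sensor_array_1) = temperature reading

Minimum in sensor_array_2: 17.9
Minimum in sensor_array_1: 23.9

Overall minimum: min(17.9, 23.9) = 17.9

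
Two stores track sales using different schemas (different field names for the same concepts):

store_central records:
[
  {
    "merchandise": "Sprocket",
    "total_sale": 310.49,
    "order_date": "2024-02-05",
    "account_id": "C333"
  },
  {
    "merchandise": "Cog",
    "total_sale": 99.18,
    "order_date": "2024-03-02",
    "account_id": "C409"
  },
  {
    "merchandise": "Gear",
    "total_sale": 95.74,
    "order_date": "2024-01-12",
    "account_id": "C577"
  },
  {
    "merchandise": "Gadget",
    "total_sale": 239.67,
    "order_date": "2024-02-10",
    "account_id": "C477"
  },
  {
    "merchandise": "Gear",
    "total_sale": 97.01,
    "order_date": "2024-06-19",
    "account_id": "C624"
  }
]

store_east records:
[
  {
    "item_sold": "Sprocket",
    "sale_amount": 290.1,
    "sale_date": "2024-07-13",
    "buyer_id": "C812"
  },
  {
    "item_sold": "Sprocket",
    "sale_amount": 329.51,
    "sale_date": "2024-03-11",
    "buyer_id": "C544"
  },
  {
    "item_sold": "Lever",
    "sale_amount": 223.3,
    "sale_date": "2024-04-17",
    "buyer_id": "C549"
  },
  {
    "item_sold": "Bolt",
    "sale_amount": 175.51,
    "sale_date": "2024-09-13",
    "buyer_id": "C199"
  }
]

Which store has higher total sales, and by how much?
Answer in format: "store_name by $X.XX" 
store_east by $176.33

Schema mapping: "total_sale" (store_central) = "sale_amount" (store_east) = sale amount

Total for store_central: 842.09
Total for store_east: 1018.42

Difference: |842.09 - 1018.42| = 176.33
store_east has higher sales by $176.33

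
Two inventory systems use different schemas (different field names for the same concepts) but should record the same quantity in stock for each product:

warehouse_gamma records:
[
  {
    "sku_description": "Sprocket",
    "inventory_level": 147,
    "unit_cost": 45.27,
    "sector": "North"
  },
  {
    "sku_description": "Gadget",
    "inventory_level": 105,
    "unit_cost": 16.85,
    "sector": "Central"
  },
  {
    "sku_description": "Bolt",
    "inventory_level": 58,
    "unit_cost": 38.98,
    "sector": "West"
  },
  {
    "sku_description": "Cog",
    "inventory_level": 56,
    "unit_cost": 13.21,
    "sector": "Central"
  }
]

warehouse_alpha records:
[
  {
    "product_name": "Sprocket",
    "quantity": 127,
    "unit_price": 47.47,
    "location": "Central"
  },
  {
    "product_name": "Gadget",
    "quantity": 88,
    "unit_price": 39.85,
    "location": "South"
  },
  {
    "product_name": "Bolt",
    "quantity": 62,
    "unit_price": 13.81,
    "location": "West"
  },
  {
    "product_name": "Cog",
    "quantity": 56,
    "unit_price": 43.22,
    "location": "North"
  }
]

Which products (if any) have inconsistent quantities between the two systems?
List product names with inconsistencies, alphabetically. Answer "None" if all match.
Bolt, Gadget, Sprocket

Schema mappings:
- "sku_description" (warehouse_gamma) = "product_name" (warehouse_alpha) = product name
- "inventory_level" (warehouse_gamma) = "quantity" (warehouse_alpha) = quantity

Comparison:
  Sprocket: 147 vs 127 - MISMATCH
  Gadget: 105 vs 88 - MISMATCH
  Bolt: 58 vs 62 - MISMATCH
  Cog: 56 vs 56 - MATCH

Products with inconsistencies: Bolt, Gadget, Sprocket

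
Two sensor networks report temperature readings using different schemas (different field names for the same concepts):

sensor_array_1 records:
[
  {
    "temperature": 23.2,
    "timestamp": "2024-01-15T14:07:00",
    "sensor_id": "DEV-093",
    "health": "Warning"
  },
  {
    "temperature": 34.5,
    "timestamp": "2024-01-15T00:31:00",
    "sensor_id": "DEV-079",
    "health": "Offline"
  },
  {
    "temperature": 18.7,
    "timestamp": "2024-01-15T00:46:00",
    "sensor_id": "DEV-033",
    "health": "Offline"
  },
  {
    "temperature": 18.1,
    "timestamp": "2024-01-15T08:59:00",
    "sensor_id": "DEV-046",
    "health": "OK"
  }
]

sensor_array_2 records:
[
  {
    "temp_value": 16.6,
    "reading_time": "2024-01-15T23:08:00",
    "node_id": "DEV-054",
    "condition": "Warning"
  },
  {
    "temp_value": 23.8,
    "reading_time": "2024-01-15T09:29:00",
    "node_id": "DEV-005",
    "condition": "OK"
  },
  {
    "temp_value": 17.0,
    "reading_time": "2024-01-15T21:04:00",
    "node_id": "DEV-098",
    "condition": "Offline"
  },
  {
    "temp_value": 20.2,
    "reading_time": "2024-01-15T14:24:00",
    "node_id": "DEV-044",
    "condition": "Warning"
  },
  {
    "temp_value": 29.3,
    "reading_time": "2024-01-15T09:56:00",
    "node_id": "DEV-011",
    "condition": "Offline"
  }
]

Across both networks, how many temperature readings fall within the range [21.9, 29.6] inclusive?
3

Schema mapping: "temperature" (sensor_array_1) = "temp_value" (sensor_array_2) = temperature

Readings in [21.9, 29.6] from sensor_array_1: 1
Readings in [21.9, 29.6] from sensor_array_2: 2

Total count: 1 + 2 = 3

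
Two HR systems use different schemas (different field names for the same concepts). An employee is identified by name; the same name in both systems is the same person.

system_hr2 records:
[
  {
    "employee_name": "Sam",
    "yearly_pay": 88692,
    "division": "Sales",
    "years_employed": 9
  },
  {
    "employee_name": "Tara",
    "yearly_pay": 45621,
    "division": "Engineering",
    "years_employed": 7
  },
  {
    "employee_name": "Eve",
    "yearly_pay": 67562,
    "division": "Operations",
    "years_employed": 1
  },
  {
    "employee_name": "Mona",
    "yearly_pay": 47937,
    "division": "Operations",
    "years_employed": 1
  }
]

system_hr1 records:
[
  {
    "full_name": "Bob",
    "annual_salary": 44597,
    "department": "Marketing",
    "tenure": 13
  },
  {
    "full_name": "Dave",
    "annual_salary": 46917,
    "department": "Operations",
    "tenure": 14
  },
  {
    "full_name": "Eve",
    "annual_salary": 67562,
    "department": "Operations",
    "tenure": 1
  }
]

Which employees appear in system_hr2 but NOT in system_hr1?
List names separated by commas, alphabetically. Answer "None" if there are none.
Mona, Sam, Tara

Schema mapping: "employee_name" (system_hr2) = "full_name" (system_hr1) = employee name

Names in system_hr2: ['Eve', 'Mona', 'Sam', 'Tara']
Names in system_hr1: ['Bob', 'Dave', 'Eve']

In system_hr2 but not system_hr1: ['Mona', 'Sam', 'Tara']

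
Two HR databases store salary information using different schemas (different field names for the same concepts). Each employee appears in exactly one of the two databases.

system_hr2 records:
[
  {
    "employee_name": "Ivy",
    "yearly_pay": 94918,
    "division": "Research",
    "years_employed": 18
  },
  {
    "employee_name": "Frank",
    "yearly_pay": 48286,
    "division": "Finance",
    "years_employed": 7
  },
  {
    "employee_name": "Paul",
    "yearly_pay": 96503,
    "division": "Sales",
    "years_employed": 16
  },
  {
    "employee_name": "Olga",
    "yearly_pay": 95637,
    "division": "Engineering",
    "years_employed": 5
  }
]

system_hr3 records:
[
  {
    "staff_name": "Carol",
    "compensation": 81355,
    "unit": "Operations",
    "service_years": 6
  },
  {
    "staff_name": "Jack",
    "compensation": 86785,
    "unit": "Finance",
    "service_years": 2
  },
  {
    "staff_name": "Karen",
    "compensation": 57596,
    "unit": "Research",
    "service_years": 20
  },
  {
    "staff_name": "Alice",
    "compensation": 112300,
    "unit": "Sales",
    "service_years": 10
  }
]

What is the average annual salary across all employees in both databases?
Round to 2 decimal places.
84172.50

Schema mapping: "yearly_pay" (system_hr2) = "compensation" (system_hr3) = annual salary

All salaries: [94918, 48286, 96503, 95637, 81355, 86785, 57596, 112300]
Sum: 673380
Count: 8
Average: 673380 / 8 = 84172.50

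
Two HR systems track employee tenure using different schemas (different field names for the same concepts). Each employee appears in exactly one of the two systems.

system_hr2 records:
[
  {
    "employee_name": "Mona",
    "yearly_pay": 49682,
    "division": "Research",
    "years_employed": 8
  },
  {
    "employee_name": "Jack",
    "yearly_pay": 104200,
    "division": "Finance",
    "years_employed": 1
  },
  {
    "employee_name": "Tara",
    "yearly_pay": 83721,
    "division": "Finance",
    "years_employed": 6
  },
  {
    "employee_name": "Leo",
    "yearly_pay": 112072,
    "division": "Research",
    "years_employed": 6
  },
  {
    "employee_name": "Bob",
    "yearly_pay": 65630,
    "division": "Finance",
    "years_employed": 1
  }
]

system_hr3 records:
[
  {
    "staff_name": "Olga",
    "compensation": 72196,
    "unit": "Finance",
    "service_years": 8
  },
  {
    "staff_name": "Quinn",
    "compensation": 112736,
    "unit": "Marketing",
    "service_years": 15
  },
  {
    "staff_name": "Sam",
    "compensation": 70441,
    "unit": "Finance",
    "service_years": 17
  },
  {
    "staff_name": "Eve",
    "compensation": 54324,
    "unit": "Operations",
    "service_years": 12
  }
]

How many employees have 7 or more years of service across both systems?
5

Reconcile schemas: "years_employed" (system_hr2) = "service_years" (system_hr3) = years of service

From system_hr2: 1 employees with >= 7 years
From system_hr3: 4 employees with >= 7 years

Total: 1 + 4 = 5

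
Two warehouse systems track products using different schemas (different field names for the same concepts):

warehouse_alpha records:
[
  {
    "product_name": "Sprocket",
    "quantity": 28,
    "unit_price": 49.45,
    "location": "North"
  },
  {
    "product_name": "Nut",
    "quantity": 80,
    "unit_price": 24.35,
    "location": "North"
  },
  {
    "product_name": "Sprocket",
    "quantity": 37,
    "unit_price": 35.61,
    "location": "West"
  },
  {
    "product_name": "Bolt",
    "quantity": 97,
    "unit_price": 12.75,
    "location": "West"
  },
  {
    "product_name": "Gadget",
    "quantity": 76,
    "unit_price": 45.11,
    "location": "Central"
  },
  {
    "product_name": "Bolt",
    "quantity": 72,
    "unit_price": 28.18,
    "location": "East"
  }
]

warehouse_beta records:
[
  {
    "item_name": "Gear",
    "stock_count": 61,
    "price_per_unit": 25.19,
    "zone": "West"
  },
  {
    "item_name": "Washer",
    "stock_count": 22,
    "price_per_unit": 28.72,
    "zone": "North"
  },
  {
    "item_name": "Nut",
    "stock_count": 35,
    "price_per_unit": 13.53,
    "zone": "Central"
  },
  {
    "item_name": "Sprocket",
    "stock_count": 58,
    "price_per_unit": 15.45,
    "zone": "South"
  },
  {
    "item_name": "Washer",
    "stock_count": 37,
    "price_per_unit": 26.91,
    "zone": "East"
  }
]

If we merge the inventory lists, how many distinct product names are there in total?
6

Schema mapping: "product_name" (warehouse_alpha) = "item_name" (warehouse_beta) = product name

Products in warehouse_alpha: ['Bolt', 'Gadget', 'Nut', 'Sprocket']
Products in warehouse_beta: ['Gear', 'Nut', 'Sprocket', 'Washer']

Union (unique products): ['Bolt', 'Gadget', 'Gear', 'Nut', 'Sprocket', 'Washer']
Count: 6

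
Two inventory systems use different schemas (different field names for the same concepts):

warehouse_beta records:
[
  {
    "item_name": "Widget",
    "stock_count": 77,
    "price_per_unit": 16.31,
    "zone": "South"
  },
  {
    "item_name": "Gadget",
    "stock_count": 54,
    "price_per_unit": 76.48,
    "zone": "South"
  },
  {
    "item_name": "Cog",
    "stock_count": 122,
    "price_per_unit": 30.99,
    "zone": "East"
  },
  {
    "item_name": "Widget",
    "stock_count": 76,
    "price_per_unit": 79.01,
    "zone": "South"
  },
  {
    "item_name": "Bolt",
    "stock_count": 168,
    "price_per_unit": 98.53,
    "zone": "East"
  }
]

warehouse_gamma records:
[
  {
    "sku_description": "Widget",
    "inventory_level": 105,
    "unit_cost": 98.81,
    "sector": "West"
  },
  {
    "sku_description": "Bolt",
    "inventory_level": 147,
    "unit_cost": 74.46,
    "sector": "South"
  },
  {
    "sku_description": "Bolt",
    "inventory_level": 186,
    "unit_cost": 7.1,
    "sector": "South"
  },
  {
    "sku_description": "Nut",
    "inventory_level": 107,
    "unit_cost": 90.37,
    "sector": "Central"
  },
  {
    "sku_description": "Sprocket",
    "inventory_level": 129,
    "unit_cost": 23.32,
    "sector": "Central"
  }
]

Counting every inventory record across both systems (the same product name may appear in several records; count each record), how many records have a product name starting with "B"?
3

Schema mapping: "item_name" (warehouse_beta) = "sku_description" (warehouse_gamma) = product name

Records with product name starting with "B" in warehouse_beta: 1
Records with product name starting with "B" in warehouse_gamma: 2

Total: 1 + 2 = 3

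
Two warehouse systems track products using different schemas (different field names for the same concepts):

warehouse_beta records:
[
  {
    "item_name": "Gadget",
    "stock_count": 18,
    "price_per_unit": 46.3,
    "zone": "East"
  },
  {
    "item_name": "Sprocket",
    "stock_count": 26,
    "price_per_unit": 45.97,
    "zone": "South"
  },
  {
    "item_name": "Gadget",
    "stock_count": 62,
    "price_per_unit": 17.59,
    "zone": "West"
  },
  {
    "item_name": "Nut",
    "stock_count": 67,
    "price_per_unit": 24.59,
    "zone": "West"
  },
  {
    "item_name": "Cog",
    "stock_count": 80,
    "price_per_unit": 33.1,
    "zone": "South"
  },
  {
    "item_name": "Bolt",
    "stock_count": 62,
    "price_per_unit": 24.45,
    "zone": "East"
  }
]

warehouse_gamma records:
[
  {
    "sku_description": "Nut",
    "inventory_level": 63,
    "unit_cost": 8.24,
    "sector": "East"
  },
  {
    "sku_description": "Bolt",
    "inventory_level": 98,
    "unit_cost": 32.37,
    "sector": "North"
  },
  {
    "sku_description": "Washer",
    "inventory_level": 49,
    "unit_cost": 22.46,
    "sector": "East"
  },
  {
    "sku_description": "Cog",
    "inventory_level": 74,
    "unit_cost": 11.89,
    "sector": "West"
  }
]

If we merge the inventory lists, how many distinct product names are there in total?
6

Schema mapping: "item_name" (warehouse_beta) = "sku_description" (warehouse_gamma) = product name

Products in warehouse_beta: ['Bolt', 'Cog', 'Gadget', 'Nut', 'Sprocket']
Products in warehouse_gamma: ['Bolt', 'Cog', 'Nut', 'Washer']

Union (unique products): ['Bolt', 'Cog', 'Gadget', 'Nut', 'Sprocket', 'Washer']
Count: 6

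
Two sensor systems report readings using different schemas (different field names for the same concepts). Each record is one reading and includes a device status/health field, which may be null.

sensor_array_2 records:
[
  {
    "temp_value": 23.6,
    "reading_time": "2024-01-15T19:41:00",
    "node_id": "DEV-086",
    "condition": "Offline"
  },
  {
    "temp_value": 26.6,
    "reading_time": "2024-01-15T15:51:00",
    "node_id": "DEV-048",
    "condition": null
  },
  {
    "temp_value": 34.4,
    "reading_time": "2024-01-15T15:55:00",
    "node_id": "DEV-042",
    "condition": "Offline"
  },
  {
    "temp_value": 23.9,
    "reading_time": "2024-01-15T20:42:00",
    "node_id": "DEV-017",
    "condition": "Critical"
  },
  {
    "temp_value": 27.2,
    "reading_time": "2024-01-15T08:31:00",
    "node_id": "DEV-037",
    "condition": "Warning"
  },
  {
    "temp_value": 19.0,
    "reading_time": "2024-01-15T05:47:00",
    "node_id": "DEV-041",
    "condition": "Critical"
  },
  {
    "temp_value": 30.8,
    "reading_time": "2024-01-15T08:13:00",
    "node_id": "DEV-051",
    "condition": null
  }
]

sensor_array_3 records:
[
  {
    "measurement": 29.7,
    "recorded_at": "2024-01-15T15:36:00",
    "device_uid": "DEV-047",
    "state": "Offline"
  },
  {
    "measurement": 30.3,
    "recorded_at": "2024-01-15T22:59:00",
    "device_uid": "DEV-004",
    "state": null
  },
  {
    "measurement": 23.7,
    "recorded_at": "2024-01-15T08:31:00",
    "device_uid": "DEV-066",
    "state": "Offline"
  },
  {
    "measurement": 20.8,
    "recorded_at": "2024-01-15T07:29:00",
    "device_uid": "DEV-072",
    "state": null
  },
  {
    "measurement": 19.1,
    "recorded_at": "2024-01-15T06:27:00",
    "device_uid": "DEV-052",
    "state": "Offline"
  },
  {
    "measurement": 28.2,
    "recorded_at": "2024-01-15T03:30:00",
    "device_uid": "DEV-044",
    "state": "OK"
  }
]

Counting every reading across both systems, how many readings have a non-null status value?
9

Schema mapping: "condition" (sensor_array_2) = "state" (sensor_array_3) = status

Non-null in sensor_array_2: 5
Non-null in sensor_array_3: 4

Total non-null: 5 + 4 = 9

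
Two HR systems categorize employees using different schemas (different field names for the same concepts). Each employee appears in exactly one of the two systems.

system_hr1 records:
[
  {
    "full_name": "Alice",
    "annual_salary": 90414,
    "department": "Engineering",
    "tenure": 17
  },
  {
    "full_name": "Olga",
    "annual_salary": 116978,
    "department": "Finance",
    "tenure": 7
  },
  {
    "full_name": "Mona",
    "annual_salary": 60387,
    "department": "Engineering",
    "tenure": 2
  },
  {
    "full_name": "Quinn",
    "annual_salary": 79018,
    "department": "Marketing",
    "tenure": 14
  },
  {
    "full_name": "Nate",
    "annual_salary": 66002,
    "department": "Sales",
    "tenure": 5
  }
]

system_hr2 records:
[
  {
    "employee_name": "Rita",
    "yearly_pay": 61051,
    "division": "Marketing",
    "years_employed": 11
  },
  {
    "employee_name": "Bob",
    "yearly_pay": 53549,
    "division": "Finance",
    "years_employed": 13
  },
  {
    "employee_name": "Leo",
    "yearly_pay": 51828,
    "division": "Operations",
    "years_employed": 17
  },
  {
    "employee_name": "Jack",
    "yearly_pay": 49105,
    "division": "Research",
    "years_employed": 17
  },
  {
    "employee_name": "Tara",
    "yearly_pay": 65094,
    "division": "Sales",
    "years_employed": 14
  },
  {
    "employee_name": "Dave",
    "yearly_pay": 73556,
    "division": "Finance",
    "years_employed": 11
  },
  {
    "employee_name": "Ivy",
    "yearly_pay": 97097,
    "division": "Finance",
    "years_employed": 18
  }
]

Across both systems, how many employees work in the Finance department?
4

Schema mapping: "department" (system_hr1) = "division" (system_hr2) = department

Finance employees in system_hr1: 1
Finance employees in system_hr2: 3

Total in Finance: 1 + 3 = 4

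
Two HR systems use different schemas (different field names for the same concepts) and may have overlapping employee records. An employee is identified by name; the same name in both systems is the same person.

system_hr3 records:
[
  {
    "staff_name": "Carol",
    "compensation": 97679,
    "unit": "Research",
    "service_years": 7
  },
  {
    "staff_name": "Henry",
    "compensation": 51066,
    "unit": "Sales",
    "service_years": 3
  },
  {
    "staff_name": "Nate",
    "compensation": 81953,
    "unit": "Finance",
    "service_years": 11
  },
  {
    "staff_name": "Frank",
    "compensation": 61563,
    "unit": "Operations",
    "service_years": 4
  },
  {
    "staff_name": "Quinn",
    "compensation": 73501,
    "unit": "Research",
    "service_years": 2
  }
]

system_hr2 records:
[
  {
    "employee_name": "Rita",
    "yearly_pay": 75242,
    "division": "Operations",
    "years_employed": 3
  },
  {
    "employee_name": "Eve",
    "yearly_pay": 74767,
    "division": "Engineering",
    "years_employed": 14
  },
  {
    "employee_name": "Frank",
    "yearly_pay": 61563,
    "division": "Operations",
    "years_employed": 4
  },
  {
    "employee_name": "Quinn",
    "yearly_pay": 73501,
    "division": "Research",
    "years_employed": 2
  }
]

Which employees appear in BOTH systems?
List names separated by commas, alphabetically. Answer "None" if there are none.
Frank, Quinn

Schema mapping: "staff_name" (system_hr3) = "employee_name" (system_hr2) = employee name

Names in system_hr3: ['Carol', 'Frank', 'Henry', 'Nate', 'Quinn']
Names in system_hr2: ['Eve', 'Frank', 'Quinn', 'Rita']

Intersection: ['Frank', 'Quinn']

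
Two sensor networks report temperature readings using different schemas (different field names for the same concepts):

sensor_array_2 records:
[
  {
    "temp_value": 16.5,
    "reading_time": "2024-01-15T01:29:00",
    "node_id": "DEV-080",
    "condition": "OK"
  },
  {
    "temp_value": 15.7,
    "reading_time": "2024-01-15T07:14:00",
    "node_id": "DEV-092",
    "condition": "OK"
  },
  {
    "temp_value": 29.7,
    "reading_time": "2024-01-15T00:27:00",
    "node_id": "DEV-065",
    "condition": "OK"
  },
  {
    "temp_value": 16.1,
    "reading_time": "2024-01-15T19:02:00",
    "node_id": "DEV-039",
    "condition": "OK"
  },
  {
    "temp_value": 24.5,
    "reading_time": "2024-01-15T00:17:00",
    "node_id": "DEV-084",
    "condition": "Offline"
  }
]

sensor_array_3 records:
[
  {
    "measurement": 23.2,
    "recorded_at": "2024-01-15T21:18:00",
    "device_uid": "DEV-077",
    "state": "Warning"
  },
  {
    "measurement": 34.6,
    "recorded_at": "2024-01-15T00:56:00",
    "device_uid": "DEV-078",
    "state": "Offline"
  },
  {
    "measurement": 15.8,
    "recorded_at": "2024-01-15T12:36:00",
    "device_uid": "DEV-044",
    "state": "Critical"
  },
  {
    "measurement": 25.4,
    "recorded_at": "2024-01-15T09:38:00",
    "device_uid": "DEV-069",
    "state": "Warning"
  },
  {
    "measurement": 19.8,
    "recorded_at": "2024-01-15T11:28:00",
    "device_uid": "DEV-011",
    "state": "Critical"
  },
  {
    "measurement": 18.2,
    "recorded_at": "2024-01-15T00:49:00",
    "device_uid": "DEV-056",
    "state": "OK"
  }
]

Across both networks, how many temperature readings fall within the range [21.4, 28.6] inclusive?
3

Schema mapping: "temp_value" (sensor_array_2) = "measurement" (sensor_array_3) = temperature

Readings in [21.4, 28.6] from sensor_array_2: 1
Readings in [21.4, 28.6] from sensor_array_3: 2

Total count: 1 + 2 = 3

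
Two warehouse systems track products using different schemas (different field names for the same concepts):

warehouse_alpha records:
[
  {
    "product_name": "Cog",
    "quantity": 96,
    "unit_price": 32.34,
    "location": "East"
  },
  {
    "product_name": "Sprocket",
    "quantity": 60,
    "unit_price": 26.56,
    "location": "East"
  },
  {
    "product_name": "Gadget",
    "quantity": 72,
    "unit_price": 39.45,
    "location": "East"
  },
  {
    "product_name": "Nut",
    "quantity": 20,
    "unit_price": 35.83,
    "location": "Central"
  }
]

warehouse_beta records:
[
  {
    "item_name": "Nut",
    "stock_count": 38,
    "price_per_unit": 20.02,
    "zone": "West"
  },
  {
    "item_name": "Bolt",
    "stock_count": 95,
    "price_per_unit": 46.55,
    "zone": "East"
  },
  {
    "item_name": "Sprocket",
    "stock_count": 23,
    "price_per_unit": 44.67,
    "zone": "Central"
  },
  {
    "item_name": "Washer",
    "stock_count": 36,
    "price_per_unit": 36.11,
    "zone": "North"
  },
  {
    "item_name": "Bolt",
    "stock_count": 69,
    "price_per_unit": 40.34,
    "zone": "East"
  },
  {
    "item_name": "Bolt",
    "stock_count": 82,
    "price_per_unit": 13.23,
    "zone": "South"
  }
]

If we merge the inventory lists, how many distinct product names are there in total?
6

Schema mapping: "product_name" (warehouse_alpha) = "item_name" (warehouse_beta) = product name

Products in warehouse_alpha: ['Cog', 'Gadget', 'Nut', 'Sprocket']
Products in warehouse_beta: ['Bolt', 'Nut', 'Sprocket', 'Washer']

Union (unique products): ['Bolt', 'Cog', 'Gadget', 'Nut', 'Sprocket', 'Washer']
Count: 6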